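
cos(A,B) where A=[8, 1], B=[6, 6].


A·B = 8·6 + 1·6 = 54
‖A‖ = √65 = 8.0623, ‖B‖ = √72 = 8.4853
cos = 54/(√65·√72) = 54/√4680 = 0.7894

0.7894


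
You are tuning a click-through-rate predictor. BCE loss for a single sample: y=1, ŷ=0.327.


BCE = -[y·ln(p) + (1-y)·ln(1-p)]
= -1·ln(0.327) - 0
= -ln(0.327) = 1.1178

1.1178


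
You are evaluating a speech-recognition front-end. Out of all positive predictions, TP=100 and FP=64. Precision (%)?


Precision = TP/(TP+FP)
= 100/(100+64)
= 100/164 = 60.98%

60.98%


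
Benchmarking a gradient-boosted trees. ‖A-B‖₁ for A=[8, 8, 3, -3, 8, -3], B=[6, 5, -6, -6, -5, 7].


d = |8-6| + |8-5| + |3+ 6| + |-3+ 6| + |8+ 5| + |-3-7|
  = 2 + 3 + 9 + 3 + 13 + 10
  = 40

40


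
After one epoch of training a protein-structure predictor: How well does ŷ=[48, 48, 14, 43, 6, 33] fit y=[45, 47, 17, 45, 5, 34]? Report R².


ȳ = 32.1667
SS_res = Σ(y-ŷ)² = 25
SS_tot = Σ(y-ȳ)² = 1520.83
R² = 1 - SS_res/SS_tot = 1 - 0.0164 = 0.9836

0.9836


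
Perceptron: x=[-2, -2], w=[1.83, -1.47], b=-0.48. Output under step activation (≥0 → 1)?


z = (-2)·(1.83) + (-2)·(-1.47) - 0.48
  = -1.2
step(z) = 0 (z<0)

0


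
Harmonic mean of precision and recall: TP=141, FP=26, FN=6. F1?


Precision = 141/167 = 0.8443
Recall = 141/147 = 0.9592
F1 = 2·P·R/(P+R) = 2·TP/(2·TP+FP+FN) = 282/(282+26+6) = 282/314 = 0.8981

0.8981


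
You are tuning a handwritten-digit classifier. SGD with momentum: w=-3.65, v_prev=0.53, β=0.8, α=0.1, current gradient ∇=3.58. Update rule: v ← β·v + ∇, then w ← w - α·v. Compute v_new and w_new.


v_new = 0.8·0.53 + 3.58 = 0.424 + 3.58 = 4.004
w_new = -3.65 - 0.1·4.004 = -3.65 - 0.4004 = -4.0504

v_new=4.004, w_new=-4.0504


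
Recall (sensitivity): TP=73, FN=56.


Recall = TP/(TP+FN)
= 73/(73+56)
= 73/129 = 56.59%

56.59%


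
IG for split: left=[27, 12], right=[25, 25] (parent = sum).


Parent = [52, 37], H_parent = 0.9794
H_left = 0.8905 (n=39), H_right = 1 (n=50)
H_children = (39/89)·0.8905 + (50/89)·1 = 0.952
IG = 0.9794 - 0.952 = 0.0274

0.0274


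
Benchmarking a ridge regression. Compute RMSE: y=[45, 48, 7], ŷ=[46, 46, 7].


MSE = 5/3 = 1.6667
RMSE = √(5/3) = 1.291

1.291


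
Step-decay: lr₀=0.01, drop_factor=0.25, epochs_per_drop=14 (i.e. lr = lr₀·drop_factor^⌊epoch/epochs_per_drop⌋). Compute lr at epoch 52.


n_drops = ⌊52/14⌋ = 3
lr = 0.01·0.25^3 = 0.01·0.015625 = 0.00015625

0.00015625


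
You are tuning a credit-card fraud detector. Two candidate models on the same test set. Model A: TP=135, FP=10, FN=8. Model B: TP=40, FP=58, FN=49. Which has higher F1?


Model A: P=135/145=0.931, R=135/143=0.9441, F1=2PR/(P+R)=2TP/(2TP+FP+FN)=270/288=0.9375
Model B: P=40/98=0.4082, R=40/89=0.4494, F1=2PR/(P+R)=2TP/(2TP+FP+FN)=80/187=0.4278
0.9375 > 0.4278 → Model A

Model A


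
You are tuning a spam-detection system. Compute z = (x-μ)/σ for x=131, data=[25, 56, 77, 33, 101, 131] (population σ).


μ = 70.5, σ = 37.2369
z = (131 - 70.5)/37.2369 = 1.6247

1.6247


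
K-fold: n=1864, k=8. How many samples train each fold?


Fold size = 1864/8 = 233
Training per fold = 1864 - 233 = 1631

1631


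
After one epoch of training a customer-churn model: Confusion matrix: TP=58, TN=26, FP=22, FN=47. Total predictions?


Total = TP + TN + FP + FN
= 58 + 26 + 22 + 47
= 153
(Predicted positive: 80, predicted negative: 73)

153


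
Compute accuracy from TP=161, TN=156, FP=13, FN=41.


Accuracy = (TP+TN)/(TP+TN+FP+FN)
= (161+156)/(371)
= 317/371 = 85.44%

85.44%


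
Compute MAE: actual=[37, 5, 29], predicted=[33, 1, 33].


Absolute errors: |37-33|=4, |5-1|=4, |29-33|=4
Sum = 12
MAE = 12/3 = 4

4


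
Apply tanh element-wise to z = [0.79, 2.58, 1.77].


tanh(0.79) = 0.6584
tanh(2.58) = 0.9886
tanh(1.77) = 0.9436
result = [0.6584, 0.9886, 0.9436]

[0.6584, 0.9886, 0.9436]


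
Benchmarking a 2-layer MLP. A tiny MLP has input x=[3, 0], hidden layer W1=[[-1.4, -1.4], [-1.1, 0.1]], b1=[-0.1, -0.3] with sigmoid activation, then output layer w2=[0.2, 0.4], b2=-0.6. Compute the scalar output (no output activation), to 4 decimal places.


z1[0] = (-1.4)·(3) + (-1.4)·(0) - 0.1 = -4.3
z1[1] = (-1.1)·(3) + (0.1)·(0) - 0.3 = -3.6
h = sigmoid(z1) = [0.0134, 0.0266]
output = (0.2)·(0.0134) + (0.4)·(0.0266) - 0.6 = -0.5867

-0.5867


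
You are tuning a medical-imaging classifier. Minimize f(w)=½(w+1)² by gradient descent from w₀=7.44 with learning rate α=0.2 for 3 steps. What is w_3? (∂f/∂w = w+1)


step 1: grad = 7.44+1 = 8.44; w = 7.44 - 0.2·(8.44) = 5.752
step 2: grad = 5.752+1 = 6.752; w = 5.752 - 0.2·(6.752) = 4.4016
step 3: grad = 4.4016+1 = 5.4016; w = 4.4016 - 0.2·(5.4016) = 3.32128

3.32128


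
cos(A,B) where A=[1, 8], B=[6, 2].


A·B = 1·6 + 8·2 = 22
‖A‖ = √65 = 8.0623, ‖B‖ = √40 = 6.3246
cos = 22/(√65·√40) = 22/√2600 = 0.4315

0.4315


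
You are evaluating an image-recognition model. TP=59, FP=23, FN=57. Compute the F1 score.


Precision = 59/82 = 0.7195
Recall = 59/116 = 0.5086
F1 = 2·P·R/(P+R) = 2·TP/(2·TP+FP+FN) = 118/(118+23+57) = 118/198 = 0.596

0.596


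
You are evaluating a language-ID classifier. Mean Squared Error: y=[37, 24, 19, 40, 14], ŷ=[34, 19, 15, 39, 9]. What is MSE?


Squared errors: (37-34)²=9, (24-19)²=25, (19-15)²=16, (40-39)²=1, (14-9)²=25
Sum = 76
MSE = 76/5 = 76/5

76/5


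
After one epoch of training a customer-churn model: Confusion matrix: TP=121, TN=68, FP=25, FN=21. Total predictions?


Total = TP + TN + FP + FN
= 121 + 68 + 25 + 21
= 235
(Predicted positive: 146, predicted negative: 89)

235


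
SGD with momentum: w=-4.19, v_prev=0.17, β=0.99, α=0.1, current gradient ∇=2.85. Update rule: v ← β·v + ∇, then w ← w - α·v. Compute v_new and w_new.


v_new = 0.99·0.17 + 2.85 = 0.1683 + 2.85 = 3.0183
w_new = -4.19 - 0.1·3.0183 = -4.19 - 0.30183 = -4.49183

v_new=3.0183, w_new=-4.49183


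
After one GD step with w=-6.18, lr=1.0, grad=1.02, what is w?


w_new = w - α·∇
= -6.18 - 1.0·1.02
= -6.18 - 1.02
= -7.2

-7.2


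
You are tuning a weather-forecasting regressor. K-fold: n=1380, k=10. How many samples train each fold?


Fold size = 1380/10 = 138
Training per fold = 1380 - 138 = 1242

1242


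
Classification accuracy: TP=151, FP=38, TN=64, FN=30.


Accuracy = (TP+TN)/(TP+TN+FP+FN)
= (151+64)/(283)
= 215/283 = 75.97%

75.97%


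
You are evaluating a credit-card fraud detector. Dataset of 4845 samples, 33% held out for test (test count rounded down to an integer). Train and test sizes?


Test = ⌊4845·33/100⌋ = 1598
Train = 4845 - 1598 = 3247

Train: 3247, Test: 1598


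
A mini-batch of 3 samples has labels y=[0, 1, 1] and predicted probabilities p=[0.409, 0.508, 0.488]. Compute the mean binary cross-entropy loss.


L[0] = -ln(1-0.409) = -ln(0.591) = 0.5259
L[1] = -ln(0.508) = 0.6773
L[2] = -ln(0.488) = 0.7174
mean = (0.5259 + 0.6773 + 0.7174)/3 = 0.6402

0.6402


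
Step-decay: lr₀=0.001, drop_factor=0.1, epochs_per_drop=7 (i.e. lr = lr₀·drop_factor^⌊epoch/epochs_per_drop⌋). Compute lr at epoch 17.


n_drops = ⌊17/7⌋ = 2
lr = 0.001·0.1^2 = 0.001·0.01 = 0.00001

0.00001


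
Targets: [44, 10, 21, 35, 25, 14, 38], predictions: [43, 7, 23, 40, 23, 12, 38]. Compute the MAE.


Absolute errors: |44-43|=1, |10-7|=3, |21-23|=2, |35-40|=5, |25-23|=2, |14-12|=2, |38-38|=0
Sum = 15
MAE = 15/7 = 15/7

15/7


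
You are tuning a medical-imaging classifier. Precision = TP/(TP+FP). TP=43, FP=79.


Precision = TP/(TP+FP)
= 43/(43+79)
= 43/122 = 35.25%

35.25%


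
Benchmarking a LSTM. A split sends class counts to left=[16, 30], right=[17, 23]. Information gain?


Parent = [33, 53], H_parent = 0.9606
H_left = 0.9321 (n=46), H_right = 0.9837 (n=40)
H_children = (46/86)·0.9321 + (40/86)·0.9837 = 0.9561
IG = 0.9606 - 0.9561 = 0.0045

0.0045


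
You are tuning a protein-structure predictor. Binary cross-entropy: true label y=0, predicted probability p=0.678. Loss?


BCE = -[y·ln(p) + (1-y)·ln(1-p)]
= -0 - 1·ln(1-0.678)
= -ln(0.322) = 1.1332

1.1332


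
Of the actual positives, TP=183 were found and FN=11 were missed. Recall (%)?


Recall = TP/(TP+FN)
= 183/(183+11)
= 183/194 = 94.33%

94.33%


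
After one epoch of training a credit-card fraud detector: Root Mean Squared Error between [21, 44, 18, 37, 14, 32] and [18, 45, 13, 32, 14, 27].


MSE = 85/6 = 14.1667
RMSE = √(85/6) = 3.7639

3.7639


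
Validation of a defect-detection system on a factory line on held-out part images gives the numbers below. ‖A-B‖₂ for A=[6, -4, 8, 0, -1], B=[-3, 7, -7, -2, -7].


d = √((6+ 3)² + (-4-7)² + (8+ 7)² + (0+ 2)² + (-1+ 7)²)
  = √(81 + 121 + 225 + 4 + 36)
  = √467 = 21.6102

21.6102


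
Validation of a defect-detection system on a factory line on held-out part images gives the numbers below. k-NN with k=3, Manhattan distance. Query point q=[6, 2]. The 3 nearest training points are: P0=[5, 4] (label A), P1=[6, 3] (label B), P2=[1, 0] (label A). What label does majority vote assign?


d(q,P0) = 3  (label A)
d(q,P1) = 1  (label B)
d(q,P2) = 7  (label A)
Votes: A=2, B=1
Majority → A

A


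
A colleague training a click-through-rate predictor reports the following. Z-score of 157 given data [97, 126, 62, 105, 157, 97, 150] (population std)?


μ = 113.4286, σ = 30.8214
z = (157 - 113.4286)/30.8214 = 1.4137

1.4137


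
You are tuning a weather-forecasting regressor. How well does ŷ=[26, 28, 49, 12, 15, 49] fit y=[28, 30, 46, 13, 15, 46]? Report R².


ȳ = 29.6667
SS_res = Σ(y-ŷ)² = 27
SS_tot = Σ(y-ȳ)² = 1029.33
R² = 1 - SS_res/SS_tot = 1 - 0.0262 = 0.9738

0.9738


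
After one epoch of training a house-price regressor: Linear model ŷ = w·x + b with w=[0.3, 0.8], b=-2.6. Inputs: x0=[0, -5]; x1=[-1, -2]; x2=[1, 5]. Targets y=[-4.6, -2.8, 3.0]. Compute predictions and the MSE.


ŷ0 = (0.3)·(0) + (0.8)·(-5) - 2.6 = -6.6
ŷ1 = (0.3)·(-1) + (0.8)·(-2) - 2.6 = -4.5
ŷ2 = (0.3)·(1) + (0.8)·(5) - 2.6 = 1.7
errors² = [4.0, 2.89, 1.69]
MSE = 8.5800/3 = 2.86

2.86


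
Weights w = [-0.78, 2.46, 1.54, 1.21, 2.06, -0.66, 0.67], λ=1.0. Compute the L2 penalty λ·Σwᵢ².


‖w‖₂² = (-0.78)² + (2.46)² + (1.54)² + (1.21)² + (2.06)² + (-0.66)² + (0.67)²
     = 0.6084 + 6.0516 + 2.3716 + 1.4641 + 4.2436 + 0.4356 + 0.4489
     = 15.6238
λ·‖w‖₂² = 1.0·15.6238 = 15.6238

15.6238


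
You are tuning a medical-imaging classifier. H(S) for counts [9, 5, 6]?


Probabilities: [9/20, 5/20, 6/20] ≈ [0.45, 0.25, 0.3]
H = -((9/20)·log₂(9/20) + (5/20)·log₂(5/20) + (6/20)·log₂(6/20))
  = 1.5395 bits

1.5395 bits


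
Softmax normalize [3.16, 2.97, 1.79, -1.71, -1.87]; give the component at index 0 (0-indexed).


Exponentials: e^3.16=23.5706, e^2.97=19.4919, e^1.79=5.9895, e^-1.71=0.1809, e^-1.87=0.1541
Sum = 49.387
Softmax = [0.4773, 0.3947, 0.1213, 0.0037, 0.0031]
p[0] = 23.5706/49.387 = 0.4773

0.4773


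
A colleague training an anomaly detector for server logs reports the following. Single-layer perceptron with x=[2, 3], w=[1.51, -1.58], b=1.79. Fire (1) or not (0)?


z = (2)·(1.51) + (3)·(-1.58) + 1.79
  = 0.07
step(z) = 1 (z≥0)

1


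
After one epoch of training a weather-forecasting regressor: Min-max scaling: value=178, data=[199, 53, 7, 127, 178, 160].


min=7, max=199
(178-7)/(199-7) = 171/192 = 0.8906

0.8906


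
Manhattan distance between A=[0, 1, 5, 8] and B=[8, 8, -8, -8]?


d = |0-8| + |1-8| + |5+ 8| + |8+ 8|
  = 8 + 7 + 13 + 16
  = 44

44


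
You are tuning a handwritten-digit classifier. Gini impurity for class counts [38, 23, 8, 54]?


Probabilities: [38/123, 23/123, 8/123, 54/123] ≈ [0.3089, 0.187, 0.065, 0.439]
Σpᵢ² = (1444 + 529 + 64 + 2916)/123² = 4953/15129
Gini = 1 - Σpᵢ² = 1 - 4953/15129 = 0.6726

0.6726


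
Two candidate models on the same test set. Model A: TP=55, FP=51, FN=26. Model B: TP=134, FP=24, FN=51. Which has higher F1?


Model A: P=55/106=0.5189, R=55/81=0.679, F1=2PR/(P+R)=2TP/(2TP+FP+FN)=110/187=0.5882
Model B: P=134/158=0.8481, R=134/185=0.7243, F1=2PR/(P+R)=2TP/(2TP+FP+FN)=268/343=0.7813
0.5882 < 0.7813 → Model B

Model B


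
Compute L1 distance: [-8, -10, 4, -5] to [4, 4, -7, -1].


d = |-8-4| + |-10-4| + |4+ 7| + |-5+ 1|
  = 12 + 14 + 11 + 4
  = 41

41


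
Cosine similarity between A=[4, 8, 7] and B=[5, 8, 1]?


A·B = 4·5 + 8·8 + 7·1 = 91
‖A‖ = √129 = 11.3578, ‖B‖ = √90 = 9.4868
cos = 91/(√129·√90) = 91/√11610 = 0.8445

0.8445


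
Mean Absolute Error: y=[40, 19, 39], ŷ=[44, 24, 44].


Absolute errors: |40-44|=4, |19-24|=5, |39-44|=5
Sum = 14
MAE = 14/3 = 14/3

14/3


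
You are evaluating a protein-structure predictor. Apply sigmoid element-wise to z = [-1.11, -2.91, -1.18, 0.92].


σ(-1.11) = 1/(1+e^1.11) = 0.2479
σ(-2.91) = 1/(1+e^2.91) = 0.0517
σ(-1.18) = 1/(1+e^1.18) = 0.2351
σ(0.92) = 1/(1+e^-0.92) = 0.715
result = [0.2479, 0.0517, 0.2351, 0.715]

[0.2479, 0.0517, 0.2351, 0.715]


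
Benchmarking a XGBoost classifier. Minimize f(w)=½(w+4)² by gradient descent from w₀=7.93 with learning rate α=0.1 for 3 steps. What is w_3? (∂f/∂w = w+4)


step 1: grad = 7.93+4 = 11.93; w = 7.93 - 0.1·(11.93) = 6.737
step 2: grad = 6.737+4 = 10.737; w = 6.737 - 0.1·(10.737) = 5.6633
step 3: grad = 5.6633+4 = 9.6633; w = 5.6633 - 0.1·(9.6633) = 4.69697

4.69697


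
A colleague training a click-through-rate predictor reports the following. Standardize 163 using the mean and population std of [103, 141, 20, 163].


μ = 106.75, σ = 54.4903
z = (163 - 106.75)/54.4903 = 1.0323

1.0323


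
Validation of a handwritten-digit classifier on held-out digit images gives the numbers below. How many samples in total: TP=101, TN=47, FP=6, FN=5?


Total = TP + TN + FP + FN
= 101 + 47 + 6 + 5
= 159
(Predicted positive: 107, predicted negative: 52)

159


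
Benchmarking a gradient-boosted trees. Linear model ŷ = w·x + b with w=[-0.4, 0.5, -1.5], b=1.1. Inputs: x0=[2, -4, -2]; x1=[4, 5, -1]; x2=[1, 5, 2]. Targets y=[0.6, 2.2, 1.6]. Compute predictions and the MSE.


ŷ0 = (-0.4)·(2) + (0.5)·(-4) + (-1.5)·(-2) + 1.1 = 1.3
ŷ1 = (-0.4)·(4) + (0.5)·(5) + (-1.5)·(-1) + 1.1 = 3.5
ŷ2 = (-0.4)·(1) + (0.5)·(5) + (-1.5)·(2) + 1.1 = 0.2
errors² = [0.49, 1.69, 1.96]
MSE = 4.1400/3 = 1.38

1.38


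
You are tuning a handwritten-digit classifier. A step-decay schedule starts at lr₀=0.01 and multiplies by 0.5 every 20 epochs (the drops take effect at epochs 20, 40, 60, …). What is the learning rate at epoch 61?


n_drops = ⌊61/20⌋ = 3
lr = 0.01·0.5^3 = 0.01·0.125 = 0.00125

0.00125


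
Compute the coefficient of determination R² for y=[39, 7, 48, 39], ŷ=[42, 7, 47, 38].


ȳ = 33.25
SS_res = Σ(y-ŷ)² = 11
SS_tot = Σ(y-ȳ)² = 972.75
R² = 1 - SS_res/SS_tot = 1 - 0.0113 = 0.9887

0.9887


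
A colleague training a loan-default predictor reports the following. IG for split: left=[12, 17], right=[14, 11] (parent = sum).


Parent = [26, 28], H_parent = 0.999
H_left = 0.9784 (n=29), H_right = 0.9896 (n=25)
H_children = (29/54)·0.9784 + (25/54)·0.9896 = 0.9836
IG = 0.999 - 0.9836 = 0.0154

0.0154


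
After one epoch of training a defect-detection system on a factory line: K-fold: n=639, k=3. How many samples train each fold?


Fold size = 639/3 = 213
Training per fold = 639 - 213 = 426

426


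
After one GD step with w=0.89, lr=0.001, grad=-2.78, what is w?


w_new = w - α·∇
= 0.89 - 0.001·-2.78
= 0.89 + 0.00278
= 0.89278

0.89278


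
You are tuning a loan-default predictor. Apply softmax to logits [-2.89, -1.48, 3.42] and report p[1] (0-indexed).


Exponentials: e^-2.89=0.0556, e^-1.48=0.2276, e^3.42=30.5694
Sum = 30.8526
Softmax = [0.0018, 0.0074, 0.9908]
p[1] = 0.2276/30.8526 = 0.0074

0.0074


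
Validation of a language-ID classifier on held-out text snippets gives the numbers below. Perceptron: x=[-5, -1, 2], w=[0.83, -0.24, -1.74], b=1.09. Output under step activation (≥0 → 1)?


z = (-5)·(0.83) + (-1)·(-0.24) + (2)·(-1.74) + 1.09
  = -6.3
step(z) = 0 (z<0)

0


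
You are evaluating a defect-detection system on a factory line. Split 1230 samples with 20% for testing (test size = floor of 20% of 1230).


Test = ⌊1230·20/100⌋ = 246
Train = 1230 - 246 = 984

Train: 984, Test: 246


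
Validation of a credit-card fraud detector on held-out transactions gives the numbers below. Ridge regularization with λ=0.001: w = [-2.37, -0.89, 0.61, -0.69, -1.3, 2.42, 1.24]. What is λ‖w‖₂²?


‖w‖₂² = (-2.37)² + (-0.89)² + (0.61)² + (-0.69)² + (-1.3)² + (2.42)² + (1.24)²
     = 5.6169 + 0.7921 + 0.3721 + 0.4761 + 1.69 + 5.8564 + 1.5376
     = 16.3412
λ·‖w‖₂² = 0.001·16.3412 = 0.016341

0.016341


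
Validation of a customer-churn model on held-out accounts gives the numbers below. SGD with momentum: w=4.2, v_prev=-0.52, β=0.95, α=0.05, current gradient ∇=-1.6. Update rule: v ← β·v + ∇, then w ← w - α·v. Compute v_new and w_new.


v_new = 0.95·-0.52 - 1.6 = -0.494 - 1.6 = -2.094
w_new = 4.2 - 0.05·-2.094 = 4.2 + 0.1047 = 4.3047

v_new=-2.094, w_new=4.3047


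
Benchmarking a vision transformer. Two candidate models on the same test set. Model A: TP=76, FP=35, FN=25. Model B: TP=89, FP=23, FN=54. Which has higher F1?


Model A: P=76/111=0.6847, R=76/101=0.7525, F1=2PR/(P+R)=2TP/(2TP+FP+FN)=152/212=0.717
Model B: P=89/112=0.7946, R=89/143=0.6224, F1=2PR/(P+R)=2TP/(2TP+FP+FN)=178/255=0.698
0.717 > 0.698 → Model A

Model A


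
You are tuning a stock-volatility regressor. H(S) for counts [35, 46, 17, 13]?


Probabilities: [35/111, 46/111, 17/111, 13/111] ≈ [0.3153, 0.4144, 0.1532, 0.1171]
H = -((35/111)·log₂(35/111) + (46/111)·log₂(46/111) + (17/111)·log₂(17/111) + (13/111)·log₂(13/111))
  = 1.8286 bits

1.8286 bits


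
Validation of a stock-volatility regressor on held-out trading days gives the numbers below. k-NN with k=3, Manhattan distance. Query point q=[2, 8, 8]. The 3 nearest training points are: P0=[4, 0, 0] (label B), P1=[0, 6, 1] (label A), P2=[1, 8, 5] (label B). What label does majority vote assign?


d(q,P0) = 18  (label B)
d(q,P1) = 11  (label A)
d(q,P2) = 4  (label B)
Votes: A=1, B=2
Majority → B

B


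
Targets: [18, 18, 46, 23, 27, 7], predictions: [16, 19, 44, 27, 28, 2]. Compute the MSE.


Squared errors: (18-16)²=4, (18-19)²=1, (46-44)²=4, (23-27)²=16, (27-28)²=1, (7-2)²=25
Sum = 51
MSE = 51/6 = 17/2

17/2


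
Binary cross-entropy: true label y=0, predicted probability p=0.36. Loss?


BCE = -[y·ln(p) + (1-y)·ln(1-p)]
= -0 - 1·ln(1-0.36)
= -ln(0.64) = 0.4463

0.4463


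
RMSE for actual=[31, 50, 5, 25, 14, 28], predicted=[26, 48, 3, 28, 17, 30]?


MSE = 55/6 = 9.1667
RMSE = √(55/6) = 3.0277

3.0277


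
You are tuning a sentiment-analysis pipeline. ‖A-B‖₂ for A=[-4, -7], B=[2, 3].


d = √((-4-2)² + (-7-3)²)
  = √(36 + 100)
  = √136 = 11.6619

11.6619


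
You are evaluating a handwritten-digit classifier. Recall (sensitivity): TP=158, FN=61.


Recall = TP/(TP+FN)
= 158/(158+61)
= 158/219 = 72.15%

72.15%


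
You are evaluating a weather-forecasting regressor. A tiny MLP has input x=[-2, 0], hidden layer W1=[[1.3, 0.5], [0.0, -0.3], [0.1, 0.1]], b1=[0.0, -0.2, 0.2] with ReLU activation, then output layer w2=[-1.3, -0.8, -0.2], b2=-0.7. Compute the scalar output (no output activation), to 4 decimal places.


z1[0] = (1.3)·(-2) + (0.5)·(0) + 0.0 = -2.6
z1[1] = (0.0)·(-2) + (-0.3)·(0) - 0.2 = -0.2
z1[2] = (0.1)·(-2) + (0.1)·(0) + 0.2 = 0.0
h = ReLU(z1) = [0.0, 0.0, 0.0]
output = (-1.3)·(0.0) + (-0.8)·(0.0) + (-0.2)·(0.0) - 0.7 = -0.7

-0.7


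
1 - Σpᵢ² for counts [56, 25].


Probabilities: [56/81, 25/81] ≈ [0.6914, 0.3086]
Σpᵢ² = (3136 + 625)/81² = 3761/6561
Gini = 1 - Σpᵢ² = 1 - 3761/6561 = 0.4268

0.4268


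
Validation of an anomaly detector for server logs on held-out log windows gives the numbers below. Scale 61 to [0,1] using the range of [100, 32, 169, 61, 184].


min=32, max=184
(61-32)/(184-32) = 29/152 = 0.1908

0.1908


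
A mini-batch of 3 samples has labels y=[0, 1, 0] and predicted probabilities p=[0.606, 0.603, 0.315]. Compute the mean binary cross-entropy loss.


L[0] = -ln(1-0.606) = -ln(0.394) = 0.9314
L[1] = -ln(0.603) = 0.5058
L[2] = -ln(1-0.315) = -ln(0.685) = 0.3783
mean = (0.9314 + 0.5058 + 0.3783)/3 = 0.6052

0.6052


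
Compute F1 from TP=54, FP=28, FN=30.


Precision = 54/82 = 0.6585
Recall = 54/84 = 0.6429
F1 = 2·P·R/(P+R) = 2·TP/(2·TP+FP+FN) = 108/(108+28+30) = 108/166 = 0.6506

0.6506


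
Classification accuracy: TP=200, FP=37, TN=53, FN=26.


Accuracy = (TP+TN)/(TP+TN+FP+FN)
= (200+53)/(316)
= 253/316 = 80.06%

80.06%


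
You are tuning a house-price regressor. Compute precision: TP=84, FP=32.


Precision = TP/(TP+FP)
= 84/(84+32)
= 84/116 = 72.41%

72.41%


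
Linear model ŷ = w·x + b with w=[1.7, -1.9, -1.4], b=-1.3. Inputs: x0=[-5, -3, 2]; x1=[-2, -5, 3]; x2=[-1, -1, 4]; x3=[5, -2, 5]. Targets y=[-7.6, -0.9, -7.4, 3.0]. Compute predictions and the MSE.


ŷ0 = (1.7)·(-5) + (-1.9)·(-3) + (-1.4)·(2) - 1.3 = -6.9
ŷ1 = (1.7)·(-2) + (-1.9)·(-5) + (-1.4)·(3) - 1.3 = 0.6
ŷ2 = (1.7)·(-1) + (-1.9)·(-1) + (-1.4)·(4) - 1.3 = -6.7
ŷ3 = (1.7)·(5) + (-1.9)·(-2) + (-1.4)·(5) - 1.3 = 4.0
errors² = [0.49, 2.25, 0.49, 1.0]
MSE = 4.2300/4 = 1.0575

1.0575


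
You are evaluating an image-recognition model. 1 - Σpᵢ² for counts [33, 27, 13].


Probabilities: [33/73, 27/73, 13/73] ≈ [0.4521, 0.3699, 0.1781]
Σpᵢ² = (1089 + 729 + 169)/73² = 1987/5329
Gini = 1 - Σpᵢ² = 1 - 1987/5329 = 0.6271

0.6271


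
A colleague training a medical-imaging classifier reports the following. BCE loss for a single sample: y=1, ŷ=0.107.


BCE = -[y·ln(p) + (1-y)·ln(1-p)]
= -1·ln(0.107) - 0
= -ln(0.107) = 2.2349

2.2349


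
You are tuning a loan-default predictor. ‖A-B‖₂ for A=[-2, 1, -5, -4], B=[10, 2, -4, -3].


d = √((-2-10)² + (1-2)² + (-5+ 4)² + (-4+ 3)²)
  = √(144 + 1 + 1 + 1)
  = √147 = 12.1244

12.1244


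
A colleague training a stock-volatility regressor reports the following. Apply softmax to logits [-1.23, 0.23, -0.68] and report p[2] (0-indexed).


Exponentials: e^-1.23=0.2923, e^0.23=1.2586, e^-0.68=0.5066
Sum = 2.0575
Softmax = [0.1421, 0.6117, 0.2462]
p[2] = 0.5066/2.0575 = 0.2462

0.2462


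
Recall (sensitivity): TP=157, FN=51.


Recall = TP/(TP+FN)
= 157/(157+51)
= 157/208 = 75.48%

75.48%


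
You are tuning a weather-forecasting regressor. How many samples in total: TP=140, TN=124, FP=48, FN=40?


Total = TP + TN + FP + FN
= 140 + 124 + 48 + 40
= 352
(Predicted positive: 188, predicted negative: 164)

352


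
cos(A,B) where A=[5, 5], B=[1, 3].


A·B = 5·1 + 5·3 = 20
‖A‖ = √50 = 7.0711, ‖B‖ = √10 = 3.1623
cos = 20/(√50·√10) = 20/√500 = 0.8944

0.8944


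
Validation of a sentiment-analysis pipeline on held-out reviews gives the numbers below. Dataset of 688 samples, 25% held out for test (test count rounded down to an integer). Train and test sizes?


Test = ⌊688·25/100⌋ = 172
Train = 688 - 172 = 516

Train: 516, Test: 172


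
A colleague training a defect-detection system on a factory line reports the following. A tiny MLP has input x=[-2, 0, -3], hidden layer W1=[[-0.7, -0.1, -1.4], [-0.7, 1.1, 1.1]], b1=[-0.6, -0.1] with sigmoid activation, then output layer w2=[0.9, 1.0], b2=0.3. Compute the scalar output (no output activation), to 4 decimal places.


z1[0] = (-0.7)·(-2) + (-0.1)·(0) + (-1.4)·(-3) - 0.6 = 5.0
z1[1] = (-0.7)·(-2) + (1.1)·(0) + (1.1)·(-3) - 0.1 = -2.0
h = sigmoid(z1) = [0.9933, 0.1192]
output = (0.9)·(0.9933) + (1.0)·(0.1192) + 0.3 = 1.3132

1.3132


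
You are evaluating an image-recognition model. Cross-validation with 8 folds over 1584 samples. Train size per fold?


Fold size = 1584/8 = 198
Training per fold = 1584 - 198 = 1386

1386


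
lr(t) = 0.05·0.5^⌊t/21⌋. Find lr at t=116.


n_drops = ⌊116/21⌋ = 5
lr = 0.05·0.5^5 = 0.05·0.03125 = 0.0015625

0.0015625


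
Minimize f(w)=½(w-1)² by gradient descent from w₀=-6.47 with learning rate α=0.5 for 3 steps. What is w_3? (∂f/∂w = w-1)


step 1: grad = -6.47-1 = -7.47; w = -6.47 - 0.5·(-7.47) = -2.735
step 2: grad = -2.735-1 = -3.735; w = -2.735 - 0.5·(-3.735) = -0.8675
step 3: grad = -0.8675-1 = -1.8675; w = -0.8675 - 0.5·(-1.8675) = 0.06625

0.06625


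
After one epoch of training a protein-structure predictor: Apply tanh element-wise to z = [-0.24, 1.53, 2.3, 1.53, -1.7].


tanh(-0.24) = -0.2355
tanh(1.53) = 0.9104
tanh(2.3) = 0.9801
tanh(1.53) = 0.9104
tanh(-1.7) = -0.9354
result = [-0.2355, 0.9104, 0.9801, 0.9104, -0.9354]

[-0.2355, 0.9104, 0.9801, 0.9104, -0.9354]


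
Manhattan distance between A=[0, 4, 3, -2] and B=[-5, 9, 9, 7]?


d = |0+ 5| + |4-9| + |3-9| + |-2-7|
  = 5 + 5 + 6 + 9
  = 25

25


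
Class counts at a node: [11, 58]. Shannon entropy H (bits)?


Probabilities: [11/69, 58/69] ≈ [0.1594, 0.8406]
H = -((11/69)·log₂(11/69) + (58/69)·log₂(58/69))
  = 0.6329 bits

0.6329 bits


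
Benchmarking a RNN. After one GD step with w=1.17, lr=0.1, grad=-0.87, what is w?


w_new = w - α·∇
= 1.17 - 0.1·-0.87
= 1.17 + 0.087
= 1.257

1.257


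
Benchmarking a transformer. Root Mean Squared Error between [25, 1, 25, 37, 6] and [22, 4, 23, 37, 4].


MSE = 26/5 = 5.2
RMSE = √(26/5) = 2.2804

2.2804


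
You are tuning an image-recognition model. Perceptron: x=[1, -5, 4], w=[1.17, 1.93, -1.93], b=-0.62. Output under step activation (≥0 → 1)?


z = (1)·(1.17) + (-5)·(1.93) + (4)·(-1.93) - 0.62
  = -16.82
step(z) = 0 (z<0)

0


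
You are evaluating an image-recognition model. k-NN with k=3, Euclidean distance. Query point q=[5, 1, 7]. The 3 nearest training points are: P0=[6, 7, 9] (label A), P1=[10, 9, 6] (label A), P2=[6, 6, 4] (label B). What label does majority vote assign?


d(q,P0) = 6.4031  (label A)
d(q,P1) = 9.4868  (label A)
d(q,P2) = 5.9161  (label B)
Votes: A=2, B=1
Majority → A

A


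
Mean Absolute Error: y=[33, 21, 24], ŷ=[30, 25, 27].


Absolute errors: |33-30|=3, |21-25|=4, |24-27|=3
Sum = 10
MAE = 10/3 = 10/3

10/3


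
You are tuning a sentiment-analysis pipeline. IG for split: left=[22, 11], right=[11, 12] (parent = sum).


Parent = [33, 23], H_parent = 0.9769
H_left = 0.9183 (n=33), H_right = 0.9986 (n=23)
H_children = (33/56)·0.9183 + (23/56)·0.9986 = 0.9513
IG = 0.9769 - 0.9513 = 0.0256

0.0256


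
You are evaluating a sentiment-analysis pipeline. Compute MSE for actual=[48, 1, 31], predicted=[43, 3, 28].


Squared errors: (48-43)²=25, (1-3)²=4, (31-28)²=9
Sum = 38
MSE = 38/3 = 38/3

38/3


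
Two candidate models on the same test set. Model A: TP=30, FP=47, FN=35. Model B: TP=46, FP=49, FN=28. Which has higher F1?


Model A: P=30/77=0.3896, R=30/65=0.4615, F1=2PR/(P+R)=2TP/(2TP+FP+FN)=60/142=0.4225
Model B: P=46/95=0.4842, R=46/74=0.6216, F1=2PR/(P+R)=2TP/(2TP+FP+FN)=92/169=0.5444
0.4225 < 0.5444 → Model B

Model B


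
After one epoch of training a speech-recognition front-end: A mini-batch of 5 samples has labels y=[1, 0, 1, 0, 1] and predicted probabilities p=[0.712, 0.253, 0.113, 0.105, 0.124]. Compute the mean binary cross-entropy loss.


L[0] = -ln(0.712) = 0.3397
L[1] = -ln(1-0.253) = -ln(0.747) = 0.2917
L[2] = -ln(0.113) = 2.1804
L[3] = -ln(1-0.105) = -ln(0.895) = 0.1109
L[4] = -ln(0.124) = 2.0875
mean = (0.3397 + 0.2917 + 2.1804 + 0.1109 + 2.0875)/5 = 1.002

1.002


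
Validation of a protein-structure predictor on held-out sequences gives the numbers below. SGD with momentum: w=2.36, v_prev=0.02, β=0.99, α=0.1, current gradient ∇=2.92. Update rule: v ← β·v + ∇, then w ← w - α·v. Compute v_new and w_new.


v_new = 0.99·0.02 + 2.92 = 0.0198 + 2.92 = 2.9398
w_new = 2.36 - 0.1·2.9398 = 2.36 - 0.29398 = 2.06602

v_new=2.9398, w_new=2.06602


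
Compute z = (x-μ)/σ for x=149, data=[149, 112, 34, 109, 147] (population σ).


μ = 110.2, σ = 41.6432
z = (149 - 110.2)/41.6432 = 0.9317

0.9317


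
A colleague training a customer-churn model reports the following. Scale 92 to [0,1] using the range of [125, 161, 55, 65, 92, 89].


min=55, max=161
(92-55)/(161-55) = 37/106 = 0.3491

0.3491


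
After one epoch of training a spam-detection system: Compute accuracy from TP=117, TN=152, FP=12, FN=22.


Accuracy = (TP+TN)/(TP+TN+FP+FN)
= (117+152)/(303)
= 269/303 = 88.78%

88.78%


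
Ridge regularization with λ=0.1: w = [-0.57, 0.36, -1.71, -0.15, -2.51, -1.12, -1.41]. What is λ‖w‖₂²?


‖w‖₂² = (-0.57)² + (0.36)² + (-1.71)² + (-0.15)² + (-2.51)² + (-1.12)² + (-1.41)²
     = 0.3249 + 0.1296 + 2.9241 + 0.0225 + 6.3001 + 1.2544 + 1.9881
     = 12.9437
λ·‖w‖₂² = 0.1·12.9437 = 1.29437

1.29437


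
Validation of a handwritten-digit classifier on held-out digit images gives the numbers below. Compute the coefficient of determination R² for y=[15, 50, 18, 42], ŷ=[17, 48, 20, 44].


ȳ = 31.25
SS_res = Σ(y-ŷ)² = 16
SS_tot = Σ(y-ȳ)² = 906.75
R² = 1 - SS_res/SS_tot = 1 - 0.0176 = 0.9824

0.9824


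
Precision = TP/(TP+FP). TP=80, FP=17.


Precision = TP/(TP+FP)
= 80/(80+17)
= 80/97 = 82.47%

82.47%


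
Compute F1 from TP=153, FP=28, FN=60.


Precision = 153/181 = 0.8453
Recall = 153/213 = 0.7183
F1 = 2·P·R/(P+R) = 2·TP/(2·TP+FP+FN) = 306/(306+28+60) = 306/394 = 0.7766

0.7766


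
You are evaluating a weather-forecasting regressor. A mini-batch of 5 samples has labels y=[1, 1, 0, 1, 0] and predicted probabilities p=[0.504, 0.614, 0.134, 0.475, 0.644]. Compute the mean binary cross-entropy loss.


L[0] = -ln(0.504) = 0.6852
L[1] = -ln(0.614) = 0.4878
L[2] = -ln(1-0.134) = -ln(0.866) = 0.1439
L[3] = -ln(0.475) = 0.7444
L[4] = -ln(1-0.644) = -ln(0.356) = 1.0328
mean = (0.6852 + 0.4878 + 0.1439 + 0.7444 + 1.0328)/5 = 0.6188

0.6188


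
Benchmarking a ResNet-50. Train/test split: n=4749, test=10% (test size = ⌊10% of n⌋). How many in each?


Test = ⌊4749·10/100⌋ = 474
Train = 4749 - 474 = 4275

Train: 4275, Test: 474


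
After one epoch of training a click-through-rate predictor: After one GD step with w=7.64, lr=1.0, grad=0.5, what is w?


w_new = w - α·∇
= 7.64 - 1.0·0.5
= 7.64 - 0.5
= 7.14

7.14


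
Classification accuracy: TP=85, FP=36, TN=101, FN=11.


Accuracy = (TP+TN)/(TP+TN+FP+FN)
= (85+101)/(233)
= 186/233 = 79.83%

79.83%


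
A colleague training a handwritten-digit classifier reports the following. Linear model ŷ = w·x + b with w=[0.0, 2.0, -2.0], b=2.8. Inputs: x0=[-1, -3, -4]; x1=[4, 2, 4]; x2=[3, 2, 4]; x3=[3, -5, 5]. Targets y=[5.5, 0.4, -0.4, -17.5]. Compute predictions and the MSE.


ŷ0 = (0.0)·(-1) + (2.0)·(-3) + (-2.0)·(-4) + 2.8 = 4.8
ŷ1 = (0.0)·(4) + (2.0)·(2) + (-2.0)·(4) + 2.8 = -1.2
ŷ2 = (0.0)·(3) + (2.0)·(2) + (-2.0)·(4) + 2.8 = -1.2
ŷ3 = (0.0)·(3) + (2.0)·(-5) + (-2.0)·(5) + 2.8 = -17.2
errors² = [0.49, 2.56, 0.64, 0.09]
MSE = 3.7800/4 = 0.945

0.945


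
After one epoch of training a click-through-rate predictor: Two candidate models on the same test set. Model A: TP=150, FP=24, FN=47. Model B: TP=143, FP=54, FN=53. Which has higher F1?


Model A: P=150/174=0.8621, R=150/197=0.7614, F1=2PR/(P+R)=2TP/(2TP+FP+FN)=300/371=0.8086
Model B: P=143/197=0.7259, R=143/196=0.7296, F1=2PR/(P+R)=2TP/(2TP+FP+FN)=286/393=0.7277
0.8086 > 0.7277 → Model A

Model A


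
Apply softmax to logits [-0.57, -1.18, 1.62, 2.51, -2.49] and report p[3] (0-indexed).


Exponentials: e^-0.57=0.5655, e^-1.18=0.3073, e^1.62=5.0531, e^2.51=12.3049, e^-2.49=0.0829
Sum = 18.3137
Softmax = [0.0309, 0.0168, 0.2759, 0.6719, 0.0045]
p[3] = 12.3049/18.3137 = 0.6719

0.6719


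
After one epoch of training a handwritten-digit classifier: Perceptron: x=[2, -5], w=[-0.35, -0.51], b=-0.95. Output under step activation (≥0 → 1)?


z = (2)·(-0.35) + (-5)·(-0.51) - 0.95
  = 0.9
step(z) = 1 (z≥0)

1


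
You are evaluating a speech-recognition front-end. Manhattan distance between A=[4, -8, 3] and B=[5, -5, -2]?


d = |4-5| + |-8+ 5| + |3+ 2|
  = 1 + 3 + 5
  = 9

9


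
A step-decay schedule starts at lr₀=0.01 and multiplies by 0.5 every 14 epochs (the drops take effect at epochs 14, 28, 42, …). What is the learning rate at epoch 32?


n_drops = ⌊32/14⌋ = 2
lr = 0.01·0.5^2 = 0.01·0.25 = 0.0025

0.0025


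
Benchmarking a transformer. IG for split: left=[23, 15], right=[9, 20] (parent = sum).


Parent = [32, 35], H_parent = 0.9986
H_left = 0.9678 (n=38), H_right = 0.8936 (n=29)
H_children = (38/67)·0.9678 + (29/67)·0.8936 = 0.9357
IG = 0.9986 - 0.9357 = 0.0629

0.0629


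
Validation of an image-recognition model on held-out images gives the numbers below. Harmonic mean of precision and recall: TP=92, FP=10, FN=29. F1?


Precision = 92/102 = 0.902
Recall = 92/121 = 0.7603
F1 = 2·P·R/(P+R) = 2·TP/(2·TP+FP+FN) = 184/(184+10+29) = 184/223 = 0.8251

0.8251


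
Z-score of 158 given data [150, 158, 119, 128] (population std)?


μ = 138.75, σ = 15.8331
z = (158 - 138.75)/15.8331 = 1.2158

1.2158


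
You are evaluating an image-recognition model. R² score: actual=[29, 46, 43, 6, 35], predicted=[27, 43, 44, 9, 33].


ȳ = 31.8
SS_res = Σ(y-ŷ)² = 27
SS_tot = Σ(y-ȳ)² = 1010.8
R² = 1 - SS_res/SS_tot = 1 - 0.0267 = 0.9733

0.9733


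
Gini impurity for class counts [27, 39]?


Probabilities: [27/66, 39/66] ≈ [0.4091, 0.5909]
Σpᵢ² = (729 + 1521)/66² = 2250/4356
Gini = 1 - Σpᵢ² = 1 - 2250/4356 = 0.4835

0.4835


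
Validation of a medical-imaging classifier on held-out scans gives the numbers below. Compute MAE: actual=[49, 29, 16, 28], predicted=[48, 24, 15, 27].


Absolute errors: |49-48|=1, |29-24|=5, |16-15|=1, |28-27|=1
Sum = 8
MAE = 8/4 = 2

2


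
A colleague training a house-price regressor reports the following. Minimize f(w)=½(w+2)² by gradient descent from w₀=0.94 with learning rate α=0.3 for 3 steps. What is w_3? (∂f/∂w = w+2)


step 1: grad = 0.94+2 = 2.94; w = 0.94 - 0.3·(2.94) = 0.058
step 2: grad = 0.058+2 = 2.058; w = 0.058 - 0.3·(2.058) = -0.5594
step 3: grad = -0.5594+2 = 1.4406; w = -0.5594 - 0.3·(1.4406) = -0.99158

-0.99158


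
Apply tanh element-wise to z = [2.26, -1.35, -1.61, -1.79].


tanh(2.26) = 0.9785
tanh(-1.35) = -0.8741
tanh(-1.61) = -0.9232
tanh(-1.79) = -0.9458
result = [0.9785, -0.8741, -0.9232, -0.9458]

[0.9785, -0.8741, -0.9232, -0.9458]


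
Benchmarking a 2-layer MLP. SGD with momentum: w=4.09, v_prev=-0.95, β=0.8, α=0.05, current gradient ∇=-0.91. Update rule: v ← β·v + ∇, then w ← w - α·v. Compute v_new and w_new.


v_new = 0.8·-0.95 - 0.91 = -0.76 - 0.91 = -1.67
w_new = 4.09 - 0.05·-1.67 = 4.09 + 0.0835 = 4.1735

v_new=-1.67, w_new=4.1735


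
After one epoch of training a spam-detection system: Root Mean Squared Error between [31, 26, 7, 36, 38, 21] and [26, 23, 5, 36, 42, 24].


MSE = 63/6 = 10.5
RMSE = √(63/6) = 3.2404

3.2404


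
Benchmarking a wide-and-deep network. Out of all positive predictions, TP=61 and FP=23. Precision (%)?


Precision = TP/(TP+FP)
= 61/(61+23)
= 61/84 = 72.62%

72.62%


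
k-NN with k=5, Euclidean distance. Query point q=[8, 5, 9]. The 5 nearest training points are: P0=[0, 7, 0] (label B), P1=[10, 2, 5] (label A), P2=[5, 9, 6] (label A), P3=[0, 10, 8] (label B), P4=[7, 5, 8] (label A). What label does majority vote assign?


d(q,P0) = 12.2066  (label B)
d(q,P1) = 5.3852  (label A)
d(q,P2) = 5.831  (label A)
d(q,P3) = 9.4868  (label B)
d(q,P4) = 1.4142  (label A)
Votes: A=3, B=2
Majority → A

A


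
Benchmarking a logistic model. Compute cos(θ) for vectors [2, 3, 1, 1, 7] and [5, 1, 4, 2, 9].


A·B = 2·5 + 3·1 + 1·4 + 1·2 + 7·9 = 82
‖A‖ = √64 = 8, ‖B‖ = √127 = 11.2694
cos = 82/(√64·√127) = 82/√8128 = 0.9095

0.9095


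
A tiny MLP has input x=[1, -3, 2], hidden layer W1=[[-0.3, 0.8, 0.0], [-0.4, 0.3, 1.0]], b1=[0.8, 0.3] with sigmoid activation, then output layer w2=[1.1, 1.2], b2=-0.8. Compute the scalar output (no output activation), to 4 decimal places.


z1[0] = (-0.3)·(1) + (0.8)·(-3) + (0.0)·(2) + 0.8 = -1.9
z1[1] = (-0.4)·(1) + (0.3)·(-3) + (1.0)·(2) + 0.3 = 1.0
h = sigmoid(z1) = [0.1301, 0.7311]
output = (1.1)·(0.1301) + (1.2)·(0.7311) - 0.8 = 0.2204

0.2204


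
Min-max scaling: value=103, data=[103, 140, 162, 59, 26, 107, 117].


min=26, max=162
(103-26)/(162-26) = 77/136 = 0.5662

0.5662


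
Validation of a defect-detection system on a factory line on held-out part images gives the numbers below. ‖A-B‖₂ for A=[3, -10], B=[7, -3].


d = √((3-7)² + (-10+ 3)²)
  = √(16 + 49)
  = √65 = 8.0623

8.0623


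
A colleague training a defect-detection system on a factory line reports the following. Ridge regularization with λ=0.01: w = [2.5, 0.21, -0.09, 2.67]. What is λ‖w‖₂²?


‖w‖₂² = (2.5)² + (0.21)² + (-0.09)² + (2.67)²
     = 6.25 + 0.0441 + 0.0081 + 7.1289
     = 13.4311
λ·‖w‖₂² = 0.01·13.4311 = 0.134311

0.134311


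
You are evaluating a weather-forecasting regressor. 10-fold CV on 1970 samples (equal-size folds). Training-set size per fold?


Fold size = 1970/10 = 197
Training per fold = 1970 - 197 = 1773

1773


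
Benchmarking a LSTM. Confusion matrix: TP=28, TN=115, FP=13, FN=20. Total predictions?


Total = TP + TN + FP + FN
= 28 + 115 + 13 + 20
= 176
(Predicted positive: 41, predicted negative: 135)

176


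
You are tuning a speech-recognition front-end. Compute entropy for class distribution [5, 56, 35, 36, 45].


Probabilities: [5/177, 56/177, 35/177, 36/177, 45/177] ≈ [0.0282, 0.3164, 0.1977, 0.2034, 0.2542]
H = -((5/177)·log₂(5/177) + (56/177)·log₂(56/177) + (35/177)·log₂(35/177) + (36/177)·log₂(36/177) + (45/177)·log₂(45/177))
  = 2.1027 bits

2.1027 bits


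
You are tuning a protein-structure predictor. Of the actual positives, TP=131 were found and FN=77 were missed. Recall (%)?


Recall = TP/(TP+FN)
= 131/(131+77)
= 131/208 = 62.98%

62.98%


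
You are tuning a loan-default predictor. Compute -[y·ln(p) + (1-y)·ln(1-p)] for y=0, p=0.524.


BCE = -[y·ln(p) + (1-y)·ln(1-p)]
= -0 - 1·ln(1-0.524)
= -ln(0.476) = 0.7423

0.7423


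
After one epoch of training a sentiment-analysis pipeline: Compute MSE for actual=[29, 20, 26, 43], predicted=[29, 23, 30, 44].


Squared errors: (29-29)²=0, (20-23)²=9, (26-30)²=16, (43-44)²=1
Sum = 26
MSE = 26/4 = 13/2

13/2


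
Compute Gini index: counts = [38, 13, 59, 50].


Probabilities: [38/160, 13/160, 59/160, 50/160] ≈ [0.2375, 0.0813, 0.3688, 0.3125]
Σpᵢ² = (1444 + 169 + 3481 + 2500)/160² = 7594/25600
Gini = 1 - Σpᵢ² = 1 - 7594/25600 = 0.7034

0.7034


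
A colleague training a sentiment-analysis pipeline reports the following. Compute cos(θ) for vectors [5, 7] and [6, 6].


A·B = 5·6 + 7·6 = 72
‖A‖ = √74 = 8.6023, ‖B‖ = √72 = 8.4853
cos = 72/(√74·√72) = 72/√5328 = 0.9864

0.9864


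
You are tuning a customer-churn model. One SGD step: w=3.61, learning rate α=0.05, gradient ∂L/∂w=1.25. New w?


w_new = w - α·∇
= 3.61 - 0.05·1.25
= 3.61 - 0.0625
= 3.5475

3.5475


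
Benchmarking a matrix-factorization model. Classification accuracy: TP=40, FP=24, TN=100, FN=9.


Accuracy = (TP+TN)/(TP+TN+FP+FN)
= (40+100)/(173)
= 140/173 = 80.92%

80.92%


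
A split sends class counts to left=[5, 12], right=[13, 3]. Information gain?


Parent = [18, 15], H_parent = 0.994
H_left = 0.874 (n=17), H_right = 0.6962 (n=16)
H_children = (17/33)·0.874 + (16/33)·0.6962 = 0.7878
IG = 0.994 - 0.7878 = 0.2062

0.2062
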